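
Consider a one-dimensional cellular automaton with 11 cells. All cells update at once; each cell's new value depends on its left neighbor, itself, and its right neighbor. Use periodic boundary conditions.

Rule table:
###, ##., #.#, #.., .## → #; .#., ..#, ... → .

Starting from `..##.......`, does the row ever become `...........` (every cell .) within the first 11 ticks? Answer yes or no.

no

tick 1: ..###......
tick 2: ..####.....
tick 3: ..#####....
tick 4: ..######...
tick 5: ..#######..
tick 6: ..########.
tick 7: ..#########
tick 8: #.#########
tick 9: ###########
tick 10: ###########  (fixed point — unchanged through tick 11)
tick 11 is ###########, still not uniform .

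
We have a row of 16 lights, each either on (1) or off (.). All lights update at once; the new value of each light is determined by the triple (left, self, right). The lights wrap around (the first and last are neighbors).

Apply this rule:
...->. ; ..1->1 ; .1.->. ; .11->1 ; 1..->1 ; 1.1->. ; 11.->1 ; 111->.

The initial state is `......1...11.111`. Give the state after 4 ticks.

.1.1..11.1.1..11

1....1.1.111.1.1
11..1....1.1...1
.111.1..1...1.11
.1.1..11.1.1..11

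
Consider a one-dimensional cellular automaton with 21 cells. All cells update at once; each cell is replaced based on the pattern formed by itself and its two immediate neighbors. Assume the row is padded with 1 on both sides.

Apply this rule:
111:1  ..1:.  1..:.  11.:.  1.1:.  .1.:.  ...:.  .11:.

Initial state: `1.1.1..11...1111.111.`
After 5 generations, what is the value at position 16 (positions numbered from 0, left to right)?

.

.............11...1..
.....................
.....................  (fixed point — unchanged through generation 5)
position 16 holds .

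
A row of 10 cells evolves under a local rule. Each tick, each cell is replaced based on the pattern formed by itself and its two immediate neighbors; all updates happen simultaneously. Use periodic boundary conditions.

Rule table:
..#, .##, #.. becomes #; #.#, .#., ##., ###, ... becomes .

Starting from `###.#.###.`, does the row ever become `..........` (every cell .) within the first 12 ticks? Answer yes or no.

no

#.....#...
.#...#.#.#
..#.#.....
.#...#....
#.#.#.#...
.......#.#
#.....#...  (repeats tick 1; period 6)
tick 12: .......#.#
tick 12 is .......#.#, still not uniform .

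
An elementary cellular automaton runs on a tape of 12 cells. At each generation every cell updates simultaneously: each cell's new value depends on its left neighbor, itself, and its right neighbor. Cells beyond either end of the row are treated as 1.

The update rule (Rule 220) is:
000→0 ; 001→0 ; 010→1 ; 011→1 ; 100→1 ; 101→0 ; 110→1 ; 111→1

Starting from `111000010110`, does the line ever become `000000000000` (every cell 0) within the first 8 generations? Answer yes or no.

111100010110
111110010110
111111010110
111111010110  (fixed point — unchanged through generation 8)
generation 8 is 111111010110, still not uniform 0

no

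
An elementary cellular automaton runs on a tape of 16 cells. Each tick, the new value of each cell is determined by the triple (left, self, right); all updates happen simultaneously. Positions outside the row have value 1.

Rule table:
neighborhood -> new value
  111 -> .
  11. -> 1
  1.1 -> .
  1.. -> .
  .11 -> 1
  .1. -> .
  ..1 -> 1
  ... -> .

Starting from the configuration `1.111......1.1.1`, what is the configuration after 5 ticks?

1.1.1.....1....1
1........1....11
1.......1....11.
1......1....111.
1.....1....11.1.

1.....1....11.1.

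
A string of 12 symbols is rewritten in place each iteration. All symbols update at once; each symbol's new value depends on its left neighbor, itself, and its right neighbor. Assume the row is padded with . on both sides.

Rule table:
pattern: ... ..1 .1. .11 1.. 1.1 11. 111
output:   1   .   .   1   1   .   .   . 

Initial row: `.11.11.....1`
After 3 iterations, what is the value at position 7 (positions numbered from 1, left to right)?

.

iteration 1: .1..1.1111..
iteration 2: ..1...1...11
iteration 3: 1..11..11.1.
position 7 holds .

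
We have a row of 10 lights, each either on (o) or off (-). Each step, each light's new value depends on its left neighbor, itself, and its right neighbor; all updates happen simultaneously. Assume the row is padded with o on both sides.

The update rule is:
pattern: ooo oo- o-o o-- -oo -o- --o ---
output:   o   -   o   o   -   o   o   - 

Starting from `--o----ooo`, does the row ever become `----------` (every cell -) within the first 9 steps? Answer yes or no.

no

step 1: oooo--o-oo
step 2: ooo-oooo-o
step 3: oo-o-oo-o-
step 4: o-ooo--ooo
step 5: -o-o-oo-oo
step 6: ooooo--o-o
step 7: oooo-oooo-
step 8: ooo-o-oo-o
step 9: oo-ooo--o-
step 9 is oo-ooo--o-, still not uniform -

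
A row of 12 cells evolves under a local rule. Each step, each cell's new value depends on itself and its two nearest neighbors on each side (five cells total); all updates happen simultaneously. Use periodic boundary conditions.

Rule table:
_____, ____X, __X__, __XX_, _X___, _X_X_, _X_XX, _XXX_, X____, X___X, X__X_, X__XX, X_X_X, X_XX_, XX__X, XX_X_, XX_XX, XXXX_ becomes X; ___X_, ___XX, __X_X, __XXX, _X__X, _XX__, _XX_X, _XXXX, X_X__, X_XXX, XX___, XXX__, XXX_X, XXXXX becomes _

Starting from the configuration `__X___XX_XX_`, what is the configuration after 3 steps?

XXXXX__X_XX_

step 1: X_XXX_X_XX__
step 2: _X_X_XXXX_XX
step 3: XXXXX__X_XX_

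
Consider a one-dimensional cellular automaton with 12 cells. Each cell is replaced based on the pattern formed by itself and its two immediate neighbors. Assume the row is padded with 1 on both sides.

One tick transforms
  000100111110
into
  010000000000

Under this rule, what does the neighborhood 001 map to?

0

At position 2 the neighborhood is 001; the next row has 0 there.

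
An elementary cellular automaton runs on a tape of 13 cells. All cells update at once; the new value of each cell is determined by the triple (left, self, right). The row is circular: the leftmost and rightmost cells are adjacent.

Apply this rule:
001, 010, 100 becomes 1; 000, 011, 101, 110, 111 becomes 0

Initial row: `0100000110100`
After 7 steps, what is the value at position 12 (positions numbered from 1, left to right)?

1110001000110
0001011101000
0011000001100
0100100010010
1111110111111
0000000000000
0000000000000
position 12 holds 0

0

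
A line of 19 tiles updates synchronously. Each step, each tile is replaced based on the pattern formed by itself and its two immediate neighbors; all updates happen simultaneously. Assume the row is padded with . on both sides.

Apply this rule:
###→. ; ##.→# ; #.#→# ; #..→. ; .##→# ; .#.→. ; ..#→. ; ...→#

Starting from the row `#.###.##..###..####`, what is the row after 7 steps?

..#.#...#.####.###.

step 1: .##.####..#.#..#..#
step 2: .####..#...#.......
step 3: .#..#....#...######
step 4: ......##...#.#....#
step 5: #####.##.#..#..##..
step 6: #...#####......##.#
step 7: ..#.#...#.####.###.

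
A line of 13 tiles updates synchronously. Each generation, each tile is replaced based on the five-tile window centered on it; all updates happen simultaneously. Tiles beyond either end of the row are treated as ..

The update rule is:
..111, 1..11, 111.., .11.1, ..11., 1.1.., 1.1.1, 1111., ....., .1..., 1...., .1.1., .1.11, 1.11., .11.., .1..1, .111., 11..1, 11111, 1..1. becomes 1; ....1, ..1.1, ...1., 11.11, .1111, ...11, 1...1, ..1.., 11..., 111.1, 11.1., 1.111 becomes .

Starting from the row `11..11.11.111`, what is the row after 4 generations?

..1..11....11

111111.11..11
1.111..111111
.1.11111.1111
..1..11....11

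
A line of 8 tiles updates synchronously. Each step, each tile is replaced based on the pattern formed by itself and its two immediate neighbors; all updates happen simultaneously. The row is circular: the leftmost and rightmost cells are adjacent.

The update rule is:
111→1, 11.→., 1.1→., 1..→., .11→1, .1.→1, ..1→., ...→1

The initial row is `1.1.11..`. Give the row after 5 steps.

1.1.1...
1.1.1.1.
1.1.1.1.  (fixed point — unchanged through step 5)

1.1.1.1.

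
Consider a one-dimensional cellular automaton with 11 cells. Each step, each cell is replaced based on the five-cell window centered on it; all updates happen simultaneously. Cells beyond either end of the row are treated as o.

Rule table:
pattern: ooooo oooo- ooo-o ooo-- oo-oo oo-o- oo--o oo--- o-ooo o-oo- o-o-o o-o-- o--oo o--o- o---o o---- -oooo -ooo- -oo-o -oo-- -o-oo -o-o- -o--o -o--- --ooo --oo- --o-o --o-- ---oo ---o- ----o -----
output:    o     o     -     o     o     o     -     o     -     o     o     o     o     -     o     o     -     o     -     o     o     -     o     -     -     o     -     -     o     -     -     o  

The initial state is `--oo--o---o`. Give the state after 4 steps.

ooo--oo-ooo

step 1: -ooo----oo-
step 2: o-oooo-oo-o
step 3: -o--o-oo-o-
step 4: ooo--oo-ooo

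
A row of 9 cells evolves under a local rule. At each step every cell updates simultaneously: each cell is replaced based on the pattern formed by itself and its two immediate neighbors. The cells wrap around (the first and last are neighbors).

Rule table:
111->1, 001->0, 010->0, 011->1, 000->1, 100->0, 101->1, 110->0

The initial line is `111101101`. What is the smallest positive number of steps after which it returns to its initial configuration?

9

111011011
110110111
101101111
011011111
110111110
101111101
011111011
111110110
111101101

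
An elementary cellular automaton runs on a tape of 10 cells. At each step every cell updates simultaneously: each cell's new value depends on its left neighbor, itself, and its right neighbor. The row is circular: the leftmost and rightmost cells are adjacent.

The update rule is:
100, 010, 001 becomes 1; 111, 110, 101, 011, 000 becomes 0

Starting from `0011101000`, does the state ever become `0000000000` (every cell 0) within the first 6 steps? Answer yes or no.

no

0100001100
1110010010
0001111110
0010000001
1111000011
0000100100
step 6 is 0000100100, still not uniform 0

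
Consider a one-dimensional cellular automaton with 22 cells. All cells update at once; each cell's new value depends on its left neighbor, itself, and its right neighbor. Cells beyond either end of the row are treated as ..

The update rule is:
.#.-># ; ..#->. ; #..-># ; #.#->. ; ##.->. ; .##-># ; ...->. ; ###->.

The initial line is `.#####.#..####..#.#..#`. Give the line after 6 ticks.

.#.....##.#...#.#.##.#
.##....#..##..#.#.#..#
.#.#...##.#.#.#.#.##.#
.#.##..#..#.#.#.#.#..#
.#.#.#.##.#.#.#.#.##.#
.#.#.#.#..#.#.#.#.#..#

.#.#.#.#..#.#.#.#.#..#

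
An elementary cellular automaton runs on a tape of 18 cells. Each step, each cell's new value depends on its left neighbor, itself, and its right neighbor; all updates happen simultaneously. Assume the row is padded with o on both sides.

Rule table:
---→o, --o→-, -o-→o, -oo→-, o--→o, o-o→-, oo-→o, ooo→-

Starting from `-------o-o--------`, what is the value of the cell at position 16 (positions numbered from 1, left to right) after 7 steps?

step 1: oooooo-o-oooooooo-
step 2: -----o-o--------o-
step 3: oooo-o-oooooooo-o-
step 4: ---o-o--------o-o-
step 5: oo-o-oooooooo-o-o-
step 6: -o-o--------o-o-o-
step 7: -o-oooooooo-o-o-o-
position 16 holds -

-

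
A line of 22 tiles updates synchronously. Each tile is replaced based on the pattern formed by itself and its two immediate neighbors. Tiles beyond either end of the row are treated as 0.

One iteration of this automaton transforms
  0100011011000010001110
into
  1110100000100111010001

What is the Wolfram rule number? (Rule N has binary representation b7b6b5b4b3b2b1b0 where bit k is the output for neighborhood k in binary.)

22

position 19: 111 → 0  (bit 7 = 0)
position 6: 110 → 0  (bit 6 = 0)
position 7: 101 → 0  (bit 5 = 0)
position 2: 100 → 1  (bit 4 = 1)
position 5: 011 → 0  (bit 3 = 0)
position 1: 010 → 1  (bit 2 = 1)
position 0: 001 → 1  (bit 1 = 1)
position 3: 000 → 0  (bit 0 = 0)
bits b7..b0 = 00010110 = 22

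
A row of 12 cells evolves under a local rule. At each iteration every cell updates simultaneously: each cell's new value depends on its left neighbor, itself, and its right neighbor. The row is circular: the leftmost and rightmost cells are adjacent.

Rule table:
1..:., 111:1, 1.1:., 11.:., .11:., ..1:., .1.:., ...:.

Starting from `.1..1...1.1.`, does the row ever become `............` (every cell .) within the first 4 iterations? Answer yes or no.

yes

iteration 1: ............
all cells are . at iteration 1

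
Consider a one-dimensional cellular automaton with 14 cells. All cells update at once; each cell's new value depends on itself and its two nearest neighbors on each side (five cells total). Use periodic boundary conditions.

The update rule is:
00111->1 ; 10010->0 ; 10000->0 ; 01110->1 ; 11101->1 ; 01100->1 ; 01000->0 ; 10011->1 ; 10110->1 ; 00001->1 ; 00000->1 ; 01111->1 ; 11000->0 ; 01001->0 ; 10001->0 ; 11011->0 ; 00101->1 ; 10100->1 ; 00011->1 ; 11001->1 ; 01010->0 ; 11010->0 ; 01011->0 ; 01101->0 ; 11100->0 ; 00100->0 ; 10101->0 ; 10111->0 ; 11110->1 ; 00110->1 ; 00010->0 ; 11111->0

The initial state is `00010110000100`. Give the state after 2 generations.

10000111000011

11010110010000
10000111000011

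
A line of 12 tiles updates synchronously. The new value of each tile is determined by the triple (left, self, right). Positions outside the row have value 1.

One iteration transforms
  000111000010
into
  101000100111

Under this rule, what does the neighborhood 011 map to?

0

At position 3 the neighborhood is 011; the next row has 0 there.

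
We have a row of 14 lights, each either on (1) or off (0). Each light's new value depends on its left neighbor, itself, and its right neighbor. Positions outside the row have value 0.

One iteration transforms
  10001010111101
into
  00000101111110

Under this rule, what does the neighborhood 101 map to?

1

At position 5 the neighborhood is 101; the next row has 1 there.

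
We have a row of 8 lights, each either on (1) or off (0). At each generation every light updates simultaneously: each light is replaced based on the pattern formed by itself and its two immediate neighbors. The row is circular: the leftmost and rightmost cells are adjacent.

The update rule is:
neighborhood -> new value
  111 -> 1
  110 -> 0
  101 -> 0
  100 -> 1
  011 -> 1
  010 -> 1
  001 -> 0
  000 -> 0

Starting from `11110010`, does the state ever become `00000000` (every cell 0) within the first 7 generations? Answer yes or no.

11101010
11001010
10101010
10101010  (fixed point — unchanged through generation 7)
generation 7 is 10101010, still not uniform 0

no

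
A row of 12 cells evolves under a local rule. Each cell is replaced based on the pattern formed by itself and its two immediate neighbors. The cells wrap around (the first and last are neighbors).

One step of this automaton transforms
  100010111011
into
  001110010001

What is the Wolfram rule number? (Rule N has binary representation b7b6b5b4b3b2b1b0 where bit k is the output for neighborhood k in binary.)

position 7: 111 → 1  (bit 7 = 1)
position 0: 110 → 0  (bit 6 = 0)
position 5: 101 → 0  (bit 5 = 0)
position 1: 100 → 0  (bit 4 = 0)
position 6: 011 → 0  (bit 3 = 0)
position 4: 010 → 1  (bit 2 = 1)
position 3: 001 → 1  (bit 1 = 1)
position 2: 000 → 1  (bit 0 = 1)
bits b7..b0 = 10000111 = 135

135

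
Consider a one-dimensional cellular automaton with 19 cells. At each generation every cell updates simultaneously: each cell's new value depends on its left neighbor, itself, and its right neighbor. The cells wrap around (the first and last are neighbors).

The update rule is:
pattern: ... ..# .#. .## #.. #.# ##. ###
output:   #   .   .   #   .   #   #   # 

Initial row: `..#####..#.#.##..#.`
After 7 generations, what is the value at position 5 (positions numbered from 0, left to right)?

#

#.#####...#.###....
.######.#..####.##.
.#######...#######.
.#######.#.#######.
.########.########.
.#################.
.#################.
position 5 holds #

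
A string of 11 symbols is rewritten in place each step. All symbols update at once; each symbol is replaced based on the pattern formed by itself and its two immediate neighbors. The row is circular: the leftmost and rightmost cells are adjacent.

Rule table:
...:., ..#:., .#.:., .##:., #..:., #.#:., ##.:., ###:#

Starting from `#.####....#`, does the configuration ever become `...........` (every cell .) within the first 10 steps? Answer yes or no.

yes

step 1: ...##......
step 2: ...........
all cells are . at step 2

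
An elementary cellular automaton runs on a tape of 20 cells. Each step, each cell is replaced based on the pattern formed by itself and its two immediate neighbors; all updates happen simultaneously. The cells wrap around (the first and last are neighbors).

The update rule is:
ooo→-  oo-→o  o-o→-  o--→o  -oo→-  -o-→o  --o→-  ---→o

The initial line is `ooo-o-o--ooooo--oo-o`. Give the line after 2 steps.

--o-o-oo-----oo--o--
o-o-o--ooooo--oo-ooo

o-o-o--ooooo--oo-ooo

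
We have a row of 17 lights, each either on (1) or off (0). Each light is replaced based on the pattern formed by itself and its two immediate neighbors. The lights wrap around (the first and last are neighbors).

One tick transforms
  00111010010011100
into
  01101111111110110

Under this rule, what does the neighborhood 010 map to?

1

At position 6 the neighborhood is 010; the next row has 1 there.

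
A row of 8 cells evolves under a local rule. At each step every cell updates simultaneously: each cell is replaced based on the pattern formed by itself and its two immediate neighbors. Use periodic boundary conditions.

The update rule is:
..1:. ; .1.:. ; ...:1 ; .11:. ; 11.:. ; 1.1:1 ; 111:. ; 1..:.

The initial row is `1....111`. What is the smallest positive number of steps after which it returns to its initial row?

..11....
1....111

2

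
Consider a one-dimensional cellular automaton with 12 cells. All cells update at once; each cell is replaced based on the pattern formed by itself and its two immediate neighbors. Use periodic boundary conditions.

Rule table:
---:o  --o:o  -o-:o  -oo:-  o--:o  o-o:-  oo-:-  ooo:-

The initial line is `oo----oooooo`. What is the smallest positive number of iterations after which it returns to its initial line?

--oooo------
oo----oooooo

2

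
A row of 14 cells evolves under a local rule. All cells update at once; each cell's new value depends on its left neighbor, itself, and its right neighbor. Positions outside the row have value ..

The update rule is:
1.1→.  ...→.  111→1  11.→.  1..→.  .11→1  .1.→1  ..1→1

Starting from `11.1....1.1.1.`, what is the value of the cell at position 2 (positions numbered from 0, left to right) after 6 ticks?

1

1..1...11.1.1.
1.11..11..1.1.
1.1..11..11.1.
1.1.11..11..1.
1.1.1..11..11.
1.1.1.11..11..
position 2 holds 1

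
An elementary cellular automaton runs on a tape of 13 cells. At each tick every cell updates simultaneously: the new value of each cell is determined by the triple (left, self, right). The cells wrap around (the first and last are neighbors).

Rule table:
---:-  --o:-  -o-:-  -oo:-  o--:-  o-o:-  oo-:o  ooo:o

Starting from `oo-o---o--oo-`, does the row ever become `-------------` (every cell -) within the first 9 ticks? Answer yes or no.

yes

tick 1: -o---------o-
tick 2: -------------
all cells are - at tick 2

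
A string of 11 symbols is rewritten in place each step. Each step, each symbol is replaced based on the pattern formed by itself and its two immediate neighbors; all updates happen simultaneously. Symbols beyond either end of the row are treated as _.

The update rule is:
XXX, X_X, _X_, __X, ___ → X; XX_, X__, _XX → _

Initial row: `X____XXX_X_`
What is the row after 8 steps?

step 1: X_XXX_X_XX_
step 2: XX_X_XXX___
step 3: __XXX_X__XX
step 4: XX_X_XX_X__
step 5: __XXX__XX_X
step 6: XX_X__X__XX
step 7: __XX_XX_X__
step 8: XX__X__XX_X

XX__X__XX_X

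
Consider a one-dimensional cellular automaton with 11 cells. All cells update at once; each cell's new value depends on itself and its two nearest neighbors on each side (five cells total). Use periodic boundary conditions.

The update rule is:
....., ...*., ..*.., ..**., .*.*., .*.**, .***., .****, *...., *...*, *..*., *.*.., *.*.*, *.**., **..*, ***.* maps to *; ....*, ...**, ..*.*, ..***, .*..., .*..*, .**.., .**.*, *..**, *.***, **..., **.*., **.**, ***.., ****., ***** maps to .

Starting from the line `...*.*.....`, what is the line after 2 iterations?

*.***...*..

*.*.**.****
*.***...*..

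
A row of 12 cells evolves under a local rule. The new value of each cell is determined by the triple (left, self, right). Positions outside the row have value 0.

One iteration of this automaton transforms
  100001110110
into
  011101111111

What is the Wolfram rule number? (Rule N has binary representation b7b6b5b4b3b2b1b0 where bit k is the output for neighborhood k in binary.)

position 6: 111 → 1  (bit 7 = 1)
position 7: 110 → 1  (bit 6 = 1)
position 8: 101 → 1  (bit 5 = 1)
position 1: 100 → 1  (bit 4 = 1)
position 5: 011 → 1  (bit 3 = 1)
position 0: 010 → 0  (bit 2 = 0)
position 4: 001 → 0  (bit 1 = 0)
position 2: 000 → 1  (bit 0 = 1)
bits b7..b0 = 11111001 = 249

249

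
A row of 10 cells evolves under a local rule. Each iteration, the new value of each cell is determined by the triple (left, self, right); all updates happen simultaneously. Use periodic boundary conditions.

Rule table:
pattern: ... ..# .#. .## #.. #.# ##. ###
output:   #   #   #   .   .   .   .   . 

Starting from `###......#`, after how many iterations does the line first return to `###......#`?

iteration 1: ....#####.
iteration 2: ####......
iteration 3: .....#####
iteration 4: .####.....
iteration 5: #.....####
iteration 6: ..####....
iteration 7: ##.....###
iteration 8: ...####...
iteration 9: ###.....##
iteration 10: ....####..
iteration 11: ####.....#
iteration 12: .....####.
iteration 13: #####.....
iteration 14: ......####
iteration 15: .#####....
iteration 16: #......###
iteration 17: ..#####...
iteration 18: ##......##
iteration 19: ...#####..
iteration 20: ###......#

20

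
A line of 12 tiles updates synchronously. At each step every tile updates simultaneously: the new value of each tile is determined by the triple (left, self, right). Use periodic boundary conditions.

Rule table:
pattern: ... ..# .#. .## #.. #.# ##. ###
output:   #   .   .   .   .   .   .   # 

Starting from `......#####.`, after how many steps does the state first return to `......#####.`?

14

#####..###..
.###....#...
..#..##...##
........#...
#######...##
######..#..#
#####.......
.###..#####.
..#....###..
#...##..#..#
..#.........
#...########
..#..#######
......#####.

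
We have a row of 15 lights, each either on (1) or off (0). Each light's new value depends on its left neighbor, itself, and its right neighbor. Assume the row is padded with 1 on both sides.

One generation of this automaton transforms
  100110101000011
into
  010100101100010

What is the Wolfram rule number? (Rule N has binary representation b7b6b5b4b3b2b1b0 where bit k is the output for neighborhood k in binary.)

position 14: 111 → 0  (bit 7 = 0)
position 0: 110 → 0  (bit 6 = 0)
position 5: 101 → 0  (bit 5 = 0)
position 1: 100 → 1  (bit 4 = 1)
position 3: 011 → 1  (bit 3 = 1)
position 6: 010 → 1  (bit 2 = 1)
position 2: 001 → 0  (bit 1 = 0)
position 10: 000 → 0  (bit 0 = 0)
bits b7..b0 = 00011100 = 28

28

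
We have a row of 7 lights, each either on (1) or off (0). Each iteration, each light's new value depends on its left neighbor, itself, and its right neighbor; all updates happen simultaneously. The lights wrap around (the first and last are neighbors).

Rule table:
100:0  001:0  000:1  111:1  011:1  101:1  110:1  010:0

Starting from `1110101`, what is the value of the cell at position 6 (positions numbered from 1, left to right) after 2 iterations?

iteration 1: 1111011
iteration 2: 1111111
position 6 holds 1

1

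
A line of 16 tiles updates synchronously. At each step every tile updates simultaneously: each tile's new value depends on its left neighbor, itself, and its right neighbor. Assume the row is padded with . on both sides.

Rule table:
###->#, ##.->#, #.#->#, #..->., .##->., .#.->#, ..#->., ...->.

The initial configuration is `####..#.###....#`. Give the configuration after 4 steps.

...#.....##....#

.###..##.##....#
..##...##.#....#
...#....###....#
...#.....##....#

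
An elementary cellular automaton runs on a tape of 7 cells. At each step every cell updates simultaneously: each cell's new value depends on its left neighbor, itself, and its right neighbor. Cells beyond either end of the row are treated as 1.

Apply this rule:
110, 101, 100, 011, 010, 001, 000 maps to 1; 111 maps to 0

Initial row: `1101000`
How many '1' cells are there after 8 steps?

2

0111111
1100000
0111111  (repeats step 1; period 2)
step 8: 1100000
count of 1: 2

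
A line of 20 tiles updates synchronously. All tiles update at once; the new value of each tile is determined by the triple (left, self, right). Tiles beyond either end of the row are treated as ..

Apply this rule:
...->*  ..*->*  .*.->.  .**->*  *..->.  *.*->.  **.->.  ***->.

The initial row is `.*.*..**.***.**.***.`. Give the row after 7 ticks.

*....**..*...*..*...
..****..*..**..*..**
***....*..**..*..**.
*...***..**..*..**..
..***...**..*..**..*
***...***..*..**..*.
*...***...*..**..*..

*...***...*..**..*..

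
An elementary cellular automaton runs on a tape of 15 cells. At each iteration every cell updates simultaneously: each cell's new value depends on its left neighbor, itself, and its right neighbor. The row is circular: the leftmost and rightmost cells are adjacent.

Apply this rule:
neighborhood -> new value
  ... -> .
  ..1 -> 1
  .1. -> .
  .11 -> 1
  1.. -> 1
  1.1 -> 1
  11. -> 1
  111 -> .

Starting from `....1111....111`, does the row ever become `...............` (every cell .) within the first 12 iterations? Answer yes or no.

1..11..11..11.1
111111111111111
...............
all cells are . at iteration 3

yes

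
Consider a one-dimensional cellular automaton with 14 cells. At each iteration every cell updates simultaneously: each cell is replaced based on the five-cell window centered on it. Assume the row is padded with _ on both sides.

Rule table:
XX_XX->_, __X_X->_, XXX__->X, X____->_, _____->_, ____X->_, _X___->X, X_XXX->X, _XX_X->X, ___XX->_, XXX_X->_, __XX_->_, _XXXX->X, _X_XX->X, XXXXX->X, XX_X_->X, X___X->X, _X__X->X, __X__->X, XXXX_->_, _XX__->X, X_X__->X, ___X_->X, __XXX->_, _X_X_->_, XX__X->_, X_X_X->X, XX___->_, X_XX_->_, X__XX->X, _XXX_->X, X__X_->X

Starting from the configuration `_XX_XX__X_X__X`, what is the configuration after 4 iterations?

iteration 1: __X__X_X__XXXX
iteration 2: _XXXX__XXX_X_X
iteration 3: __X_X_X_X_XX_X
iteration 4: _X__X_X_XX_XXX

_X__X_X_XX_XXX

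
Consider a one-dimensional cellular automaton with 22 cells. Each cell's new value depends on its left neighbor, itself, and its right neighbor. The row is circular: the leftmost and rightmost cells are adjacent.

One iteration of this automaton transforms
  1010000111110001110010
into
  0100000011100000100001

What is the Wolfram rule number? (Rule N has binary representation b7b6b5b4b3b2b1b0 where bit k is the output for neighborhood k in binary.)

160

position 8: 111 → 1  (bit 7 = 1)
position 11: 110 → 0  (bit 6 = 0)
position 1: 101 → 1  (bit 5 = 1)
position 3: 100 → 0  (bit 4 = 0)
position 7: 011 → 0  (bit 3 = 0)
position 0: 010 → 0  (bit 2 = 0)
position 6: 001 → 0  (bit 1 = 0)
position 4: 000 → 0  (bit 0 = 0)
bits b7..b0 = 10100000 = 160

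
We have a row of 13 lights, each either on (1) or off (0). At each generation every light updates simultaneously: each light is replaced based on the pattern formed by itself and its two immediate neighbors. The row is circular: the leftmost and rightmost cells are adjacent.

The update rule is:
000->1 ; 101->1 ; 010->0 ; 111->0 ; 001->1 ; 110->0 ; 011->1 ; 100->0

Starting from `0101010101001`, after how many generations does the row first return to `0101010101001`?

13

generation 1: 1010101010010
generation 2: 0101010100101
generation 3: 1010101001010
generation 4: 0101010010101
generation 5: 1010100101010
generation 6: 0101001010101
generation 7: 1010010101010
generation 8: 0100101010101
generation 9: 1001010101010
generation 10: 0010101010101
generation 11: 0101010101010
generation 12: 1010101010100
generation 13: 0101010101001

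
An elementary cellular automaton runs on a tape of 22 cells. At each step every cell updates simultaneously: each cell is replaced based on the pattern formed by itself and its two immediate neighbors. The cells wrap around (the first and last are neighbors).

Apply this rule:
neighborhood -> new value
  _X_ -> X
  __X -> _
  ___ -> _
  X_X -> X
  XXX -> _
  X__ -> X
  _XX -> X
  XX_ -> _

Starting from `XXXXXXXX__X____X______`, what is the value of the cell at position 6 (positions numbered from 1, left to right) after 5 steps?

X_______X_XX___XX_____
XX______XXX_X__X_X____
X_X_____X__XXX_XXXX___
XXXX____XX_X__XX___X__
X___X___X_XXX_X_X__XX_
position 6 holds _

_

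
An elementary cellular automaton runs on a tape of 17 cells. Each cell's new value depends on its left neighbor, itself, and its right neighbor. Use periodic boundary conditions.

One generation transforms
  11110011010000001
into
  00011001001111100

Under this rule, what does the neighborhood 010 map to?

At position 9 the neighborhood is 010; the next row has 0 there.

0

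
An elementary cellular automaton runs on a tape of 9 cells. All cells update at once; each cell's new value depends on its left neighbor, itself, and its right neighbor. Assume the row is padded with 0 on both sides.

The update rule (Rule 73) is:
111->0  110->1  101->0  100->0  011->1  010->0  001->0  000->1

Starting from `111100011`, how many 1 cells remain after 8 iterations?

6

100101011
000000011
111111011
100001011
001100011
101101011
001100011  (repeats iteration 5; period 2)
iteration 8: 101101011
count of 1: 6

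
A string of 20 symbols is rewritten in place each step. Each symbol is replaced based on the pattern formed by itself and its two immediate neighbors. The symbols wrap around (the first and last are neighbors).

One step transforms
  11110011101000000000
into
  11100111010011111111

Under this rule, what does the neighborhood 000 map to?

1

At position 12 the neighborhood is 000; the next row has 1 there.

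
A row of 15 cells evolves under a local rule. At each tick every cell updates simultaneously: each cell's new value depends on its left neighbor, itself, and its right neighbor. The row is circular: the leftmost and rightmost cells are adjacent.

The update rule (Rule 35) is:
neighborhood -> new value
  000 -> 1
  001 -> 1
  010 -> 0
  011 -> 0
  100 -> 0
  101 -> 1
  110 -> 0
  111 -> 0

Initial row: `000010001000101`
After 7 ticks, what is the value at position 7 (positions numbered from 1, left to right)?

011100110011010
100001000100100
001110011001001
010000100010010
100111001100100
001000010001001
010011100110010
position 7 holds 1

1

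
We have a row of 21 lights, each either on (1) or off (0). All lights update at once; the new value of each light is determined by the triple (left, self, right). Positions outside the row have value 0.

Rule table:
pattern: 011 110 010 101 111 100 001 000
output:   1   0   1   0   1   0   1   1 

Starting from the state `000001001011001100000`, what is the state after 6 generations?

111111011010011001111
111110010010110011110
111100110110100111100
111001100100101111001
110011001101101110011
100110011001001100110

100110011001001100110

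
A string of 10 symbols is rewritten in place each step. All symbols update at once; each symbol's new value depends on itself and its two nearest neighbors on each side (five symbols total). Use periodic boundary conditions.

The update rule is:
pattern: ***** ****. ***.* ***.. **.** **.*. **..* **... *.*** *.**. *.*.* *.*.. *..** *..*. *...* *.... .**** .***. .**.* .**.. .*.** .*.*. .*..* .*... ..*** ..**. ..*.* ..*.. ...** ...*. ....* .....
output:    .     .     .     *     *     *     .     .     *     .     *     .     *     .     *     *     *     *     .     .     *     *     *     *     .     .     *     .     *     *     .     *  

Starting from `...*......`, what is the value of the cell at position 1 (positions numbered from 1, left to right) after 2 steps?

.

step 1: *.*.******
step 2: .*****....
position 1 holds .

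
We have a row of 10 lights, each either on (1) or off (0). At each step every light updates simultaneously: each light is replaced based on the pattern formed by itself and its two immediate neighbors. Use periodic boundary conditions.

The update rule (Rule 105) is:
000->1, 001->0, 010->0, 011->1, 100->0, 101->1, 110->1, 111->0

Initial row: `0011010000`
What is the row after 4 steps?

0111011110

step 1: 1011100111
step 2: 1110100100
step 3: 1011000000
step 4: 0111011110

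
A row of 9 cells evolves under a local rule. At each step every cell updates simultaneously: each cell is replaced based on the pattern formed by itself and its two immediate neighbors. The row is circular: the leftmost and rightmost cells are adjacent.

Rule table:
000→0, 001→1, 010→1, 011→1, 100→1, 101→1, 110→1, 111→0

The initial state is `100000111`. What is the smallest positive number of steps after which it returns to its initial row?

6

110001100
111011111
001110000
011011000
111111100
100000111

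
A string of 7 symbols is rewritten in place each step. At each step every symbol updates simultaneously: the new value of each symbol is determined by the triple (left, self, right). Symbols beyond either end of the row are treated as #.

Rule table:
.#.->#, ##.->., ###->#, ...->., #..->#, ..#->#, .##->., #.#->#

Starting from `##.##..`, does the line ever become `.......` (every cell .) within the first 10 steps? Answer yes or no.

#.#..##
.####.#
#.##.#.
.#..###
####.##
###.#.#
##.###.
#.#.#.#
.#####.
#.###.#
step 10 is #.###.#, still not uniform .

no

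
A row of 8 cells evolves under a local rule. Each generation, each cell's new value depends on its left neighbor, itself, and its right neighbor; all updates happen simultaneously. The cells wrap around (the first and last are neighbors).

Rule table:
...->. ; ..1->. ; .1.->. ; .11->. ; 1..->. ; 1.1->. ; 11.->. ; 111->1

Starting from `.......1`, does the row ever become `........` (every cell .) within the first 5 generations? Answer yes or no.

yes

........
all cells are . at generation 1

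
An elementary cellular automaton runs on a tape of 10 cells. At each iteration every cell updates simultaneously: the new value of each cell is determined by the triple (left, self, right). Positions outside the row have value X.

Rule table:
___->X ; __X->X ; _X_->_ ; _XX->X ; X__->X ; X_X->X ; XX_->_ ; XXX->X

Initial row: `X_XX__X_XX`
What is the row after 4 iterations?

iteration 1: _XX_XX_XXX
iteration 2: XX_XX_XXXX
iteration 3: X_XX_XXXXX
iteration 4: _XX_XXXXXX

_XX_XXXXXX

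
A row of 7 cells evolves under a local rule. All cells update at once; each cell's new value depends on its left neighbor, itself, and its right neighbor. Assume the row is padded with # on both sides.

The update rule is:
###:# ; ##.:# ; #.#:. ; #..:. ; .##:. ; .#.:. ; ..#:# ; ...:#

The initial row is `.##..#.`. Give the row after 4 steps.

..#.#..
.#....#
...###.
.##.##.

.##.##.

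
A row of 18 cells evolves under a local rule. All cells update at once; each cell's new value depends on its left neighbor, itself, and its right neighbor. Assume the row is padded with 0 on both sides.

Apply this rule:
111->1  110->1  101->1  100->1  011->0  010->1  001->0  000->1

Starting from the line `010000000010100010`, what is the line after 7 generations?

100110011111111011

011111111011111011
001111111101111101
100111111110111111
110011111111011111
011001111111101111
001100111111110111
100110011111111011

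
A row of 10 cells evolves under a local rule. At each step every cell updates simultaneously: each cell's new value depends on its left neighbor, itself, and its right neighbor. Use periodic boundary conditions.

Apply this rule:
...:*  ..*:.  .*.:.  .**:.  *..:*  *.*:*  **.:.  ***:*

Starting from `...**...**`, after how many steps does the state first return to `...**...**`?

5

**...**...
..**...**.
*...**...*
.**...**..
...**...**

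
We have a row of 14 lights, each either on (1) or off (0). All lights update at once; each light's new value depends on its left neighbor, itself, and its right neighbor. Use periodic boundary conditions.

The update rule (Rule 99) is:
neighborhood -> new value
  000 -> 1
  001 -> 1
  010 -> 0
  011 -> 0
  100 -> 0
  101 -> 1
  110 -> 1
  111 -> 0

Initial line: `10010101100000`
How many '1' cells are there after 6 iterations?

7

iteration 1: 00101010101111
iteration 2: 01010101010001
iteration 3: 10101010100110
iteration 4: 01010101001011
iteration 5: 10101010010101
iteration 6: 11010100101010
count of 1: 7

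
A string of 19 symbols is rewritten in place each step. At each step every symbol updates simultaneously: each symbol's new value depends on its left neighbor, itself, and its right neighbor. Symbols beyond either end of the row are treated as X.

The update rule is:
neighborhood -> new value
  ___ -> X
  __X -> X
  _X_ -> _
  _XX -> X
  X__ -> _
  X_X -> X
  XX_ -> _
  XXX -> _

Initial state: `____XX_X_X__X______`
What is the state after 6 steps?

step 1: _XXXX_X_X__X__XXXXX
step 2: XX___X_X__X__XX____
step 3: ___XX_X__X__XX__XXX
step 4: _XXX_X__X__XX__XX__
step 5: XX__X__X__XX__XX__X
step 6: ___X__X__XX__XX__XX

___X__X__XX__XX__XX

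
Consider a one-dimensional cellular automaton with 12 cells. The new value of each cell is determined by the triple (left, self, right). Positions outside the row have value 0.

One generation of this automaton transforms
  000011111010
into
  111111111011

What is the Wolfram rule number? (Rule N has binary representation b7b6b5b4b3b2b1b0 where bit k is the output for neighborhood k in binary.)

223

position 5: 111 → 1  (bit 7 = 1)
position 8: 110 → 1  (bit 6 = 1)
position 9: 101 → 0  (bit 5 = 0)
position 11: 100 → 1  (bit 4 = 1)
position 4: 011 → 1  (bit 3 = 1)
position 10: 010 → 1  (bit 2 = 1)
position 3: 001 → 1  (bit 1 = 1)
position 0: 000 → 1  (bit 0 = 1)
bits b7..b0 = 11011111 = 223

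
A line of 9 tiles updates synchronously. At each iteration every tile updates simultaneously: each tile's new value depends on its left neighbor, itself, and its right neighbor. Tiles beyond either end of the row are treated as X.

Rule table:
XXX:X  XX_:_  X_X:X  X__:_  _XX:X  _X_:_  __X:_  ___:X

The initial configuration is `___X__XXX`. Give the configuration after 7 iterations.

___XXXXXX

_X____XXX
X__XX_XXX
___X_XXXX
_X__XXXXX
X___XXXXX
__X_XXXXX
___XXXXXX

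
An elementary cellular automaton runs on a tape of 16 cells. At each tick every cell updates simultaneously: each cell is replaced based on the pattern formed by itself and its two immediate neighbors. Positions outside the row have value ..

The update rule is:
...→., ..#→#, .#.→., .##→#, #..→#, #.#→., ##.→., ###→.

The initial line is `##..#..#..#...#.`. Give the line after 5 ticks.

#.##.##.##.#.#.#
..#..#..#.......
.#.##.##.#......
#..#..#...#.....
.##.##.#.#.#....

.##.##.#.#.#....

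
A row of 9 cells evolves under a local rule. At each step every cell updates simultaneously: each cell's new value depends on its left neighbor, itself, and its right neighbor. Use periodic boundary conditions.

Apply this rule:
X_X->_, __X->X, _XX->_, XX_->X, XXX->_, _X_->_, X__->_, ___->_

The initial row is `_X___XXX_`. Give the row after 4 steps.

X___X__X_
___X__X__
__X__X___
_X__X____

_X__X____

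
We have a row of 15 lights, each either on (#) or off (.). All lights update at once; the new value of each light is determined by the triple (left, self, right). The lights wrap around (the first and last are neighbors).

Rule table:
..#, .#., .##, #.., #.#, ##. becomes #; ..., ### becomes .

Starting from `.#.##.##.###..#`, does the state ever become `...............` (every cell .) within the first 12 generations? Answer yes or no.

yes

##########.####
.........###...
........##.##..
.......#######.
......##.....##
#....####...###
##..##..##.##..
###############
...............
all cells are . at generation 9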